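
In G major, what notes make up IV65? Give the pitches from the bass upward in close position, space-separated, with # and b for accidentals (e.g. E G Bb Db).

In G major, the subdominant is C, and the diatonic chord built there is a major seventh chord.
Stacking thirds from C gives C-E-G-B.
The figured bass 65 indicates first inversion, placing the third (E) in the bass: E-G-B-C.

E G B C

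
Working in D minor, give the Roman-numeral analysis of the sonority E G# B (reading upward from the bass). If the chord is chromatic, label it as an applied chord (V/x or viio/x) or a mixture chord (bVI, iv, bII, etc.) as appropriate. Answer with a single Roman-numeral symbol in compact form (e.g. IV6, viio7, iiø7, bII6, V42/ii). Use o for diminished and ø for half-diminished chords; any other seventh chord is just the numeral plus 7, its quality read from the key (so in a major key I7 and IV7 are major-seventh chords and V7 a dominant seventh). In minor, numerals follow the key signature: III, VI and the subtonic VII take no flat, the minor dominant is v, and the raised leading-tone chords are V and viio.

V/V

The pitches E-G#-B form a major triad rooted on E.
E is not a diatonic chord root with this quality in D minor, but it lies a perfect fifth above A (V), so the chord functions as an applied dominant of V.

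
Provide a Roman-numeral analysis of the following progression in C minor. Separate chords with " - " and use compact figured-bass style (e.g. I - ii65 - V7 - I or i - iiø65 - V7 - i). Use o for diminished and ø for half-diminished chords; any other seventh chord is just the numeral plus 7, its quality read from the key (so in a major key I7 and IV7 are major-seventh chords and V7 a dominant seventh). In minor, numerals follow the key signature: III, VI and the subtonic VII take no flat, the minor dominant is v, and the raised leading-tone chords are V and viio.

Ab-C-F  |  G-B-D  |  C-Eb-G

iv6 - V - i

Ab-C-F has root F, degree 4 in C minor, so iv6.
G-B-D has root G, degree 5 in C minor, so V.
C-Eb-G: root C is the tonic; minor triad there is i.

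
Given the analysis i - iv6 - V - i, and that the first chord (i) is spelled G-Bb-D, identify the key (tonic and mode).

G minor

The anchor chord is a minor triad on G, labeled i.
If G is scale degree 1 and the mode makes that degree carry a minor triad, the tonic is G and the mode is minor.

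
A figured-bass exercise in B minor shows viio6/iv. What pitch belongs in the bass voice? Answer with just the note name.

F#

The applied chord viio6/iv is rooted on D#: D#-F#-A.
The figure 6 means first inversion — the third is in the bass.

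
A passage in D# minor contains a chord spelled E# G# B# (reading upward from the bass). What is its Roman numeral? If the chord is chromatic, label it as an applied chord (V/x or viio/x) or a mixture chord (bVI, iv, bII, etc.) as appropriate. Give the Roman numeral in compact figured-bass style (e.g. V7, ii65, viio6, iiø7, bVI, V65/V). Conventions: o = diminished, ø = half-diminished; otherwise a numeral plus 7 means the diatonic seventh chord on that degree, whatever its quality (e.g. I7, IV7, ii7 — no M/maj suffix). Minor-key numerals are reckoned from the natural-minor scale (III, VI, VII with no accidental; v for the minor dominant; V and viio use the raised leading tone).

ii

Stacked in thirds the chord is E#-G#-B#: a minor triad on E#.
E# is the second degree of D# minor. This is the minor supertonic, borrowed from the parallel major (the Dorian ii).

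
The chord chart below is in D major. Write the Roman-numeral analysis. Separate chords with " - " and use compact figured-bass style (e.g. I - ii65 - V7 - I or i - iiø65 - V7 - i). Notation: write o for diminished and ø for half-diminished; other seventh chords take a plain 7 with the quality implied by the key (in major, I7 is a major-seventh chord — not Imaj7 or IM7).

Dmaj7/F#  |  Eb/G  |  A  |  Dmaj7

I65 - bII6 - V - I7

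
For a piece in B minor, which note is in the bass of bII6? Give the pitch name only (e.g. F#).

E

bII in B minor has root C; the chord is C-E-G.
The figure 6 means first inversion — the third is in the bass.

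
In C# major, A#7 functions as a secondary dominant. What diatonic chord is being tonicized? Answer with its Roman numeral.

ii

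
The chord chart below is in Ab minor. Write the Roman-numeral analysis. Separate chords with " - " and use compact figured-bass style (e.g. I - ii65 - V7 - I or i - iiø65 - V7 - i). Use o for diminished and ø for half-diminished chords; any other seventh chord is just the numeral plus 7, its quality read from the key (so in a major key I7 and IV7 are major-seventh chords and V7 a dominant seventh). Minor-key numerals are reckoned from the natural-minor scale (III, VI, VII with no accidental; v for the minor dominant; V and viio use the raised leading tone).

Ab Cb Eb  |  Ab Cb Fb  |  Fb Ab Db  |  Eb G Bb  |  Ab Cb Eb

Ab-Cb-Eb has root Ab, degree 1 in Ab minor, so i.
Ab-Cb-Fb: root Fb is the submediant; major triad there is VI6.
Fb-Ab-Db has root Db, degree 4 in Ab minor, so iv6.
Eb-G-Bb has root Eb, degree 5 in Ab minor, so V.
Ab-Cb-Eb: root Ab is the tonic; minor triad there is i.

i - VI6 - iv6 - V - i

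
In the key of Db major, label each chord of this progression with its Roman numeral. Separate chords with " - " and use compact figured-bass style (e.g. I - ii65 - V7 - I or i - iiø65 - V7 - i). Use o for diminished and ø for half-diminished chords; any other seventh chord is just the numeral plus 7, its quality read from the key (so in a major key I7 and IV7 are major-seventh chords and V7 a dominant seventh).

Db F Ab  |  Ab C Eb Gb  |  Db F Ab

I - V7 - I

Db-F-Ab: major triad on Db = scale degree 1 → I.
Ab-C-Eb-Gb: root Ab is the dominant; dominant seventh chord there is V7.
Db-F-Ab: major triad on Db = scale degree 1 → I.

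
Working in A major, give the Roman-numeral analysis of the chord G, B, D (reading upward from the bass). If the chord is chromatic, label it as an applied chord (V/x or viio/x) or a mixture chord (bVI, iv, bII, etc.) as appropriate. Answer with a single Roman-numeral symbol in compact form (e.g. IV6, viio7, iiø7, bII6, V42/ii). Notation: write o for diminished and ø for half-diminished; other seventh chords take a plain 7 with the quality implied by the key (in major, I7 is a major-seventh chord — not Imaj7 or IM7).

The pitches G-B-D form a major triad rooted on G.
G is the lowered seventh degree of A major (diatonic 7 would be G#). This is a major triad on the lowered seventh degree (the subtonic), borrowed from the parallel minor.

bVII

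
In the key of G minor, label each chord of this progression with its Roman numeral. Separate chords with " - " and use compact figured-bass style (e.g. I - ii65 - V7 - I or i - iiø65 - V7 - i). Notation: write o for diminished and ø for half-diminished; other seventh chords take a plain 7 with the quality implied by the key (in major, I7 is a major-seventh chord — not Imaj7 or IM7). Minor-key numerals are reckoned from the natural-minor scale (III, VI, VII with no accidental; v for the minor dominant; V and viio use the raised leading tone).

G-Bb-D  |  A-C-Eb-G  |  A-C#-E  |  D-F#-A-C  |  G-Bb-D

i - iiø7 - V/V - V7 - i

G-Bb-D: root G is the tonic; minor triad there is i.
A-C-Eb-G: root A is the supertonic; half-diminished seventh chord there is iiø7.
A-C#-E: a major triad on A, the applied dominant of V → V/V.
D-F#-A-C: dominant seventh chord on D = scale degree 5 → V7.
G-Bb-D: minor triad on G = scale degree 1 → i.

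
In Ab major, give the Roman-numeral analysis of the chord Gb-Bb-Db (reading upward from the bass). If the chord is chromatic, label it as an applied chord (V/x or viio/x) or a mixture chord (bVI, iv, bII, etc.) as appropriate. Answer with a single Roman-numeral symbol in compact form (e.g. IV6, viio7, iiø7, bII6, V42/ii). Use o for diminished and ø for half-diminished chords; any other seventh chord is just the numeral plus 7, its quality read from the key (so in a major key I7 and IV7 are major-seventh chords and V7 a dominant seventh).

bVII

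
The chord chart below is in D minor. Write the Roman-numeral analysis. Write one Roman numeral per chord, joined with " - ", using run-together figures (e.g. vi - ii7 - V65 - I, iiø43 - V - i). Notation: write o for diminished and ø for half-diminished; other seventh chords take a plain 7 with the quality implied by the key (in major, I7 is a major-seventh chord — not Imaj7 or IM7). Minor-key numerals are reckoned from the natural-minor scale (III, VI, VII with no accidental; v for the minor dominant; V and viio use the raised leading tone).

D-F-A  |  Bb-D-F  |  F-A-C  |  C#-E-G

D-F-A: minor triad on D = scale degree 1 → i.
Bb-D-F: major triad on Bb = scale degree 6 → VI.
F-A-C: major triad on F = scale degree 3 → III.
C#-E-G: root C# is the leading tone; diminished triad there is viio.

i - VI - III - viio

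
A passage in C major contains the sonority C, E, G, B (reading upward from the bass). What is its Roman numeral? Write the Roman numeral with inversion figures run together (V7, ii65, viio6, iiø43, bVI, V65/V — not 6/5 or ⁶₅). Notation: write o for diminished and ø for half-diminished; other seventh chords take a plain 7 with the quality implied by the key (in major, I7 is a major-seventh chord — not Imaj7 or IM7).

I7

The pitches C-E-G-B form a major seventh chord rooted on C.
In C major, C is the tonic; the diatonic major seventh chord there is I7.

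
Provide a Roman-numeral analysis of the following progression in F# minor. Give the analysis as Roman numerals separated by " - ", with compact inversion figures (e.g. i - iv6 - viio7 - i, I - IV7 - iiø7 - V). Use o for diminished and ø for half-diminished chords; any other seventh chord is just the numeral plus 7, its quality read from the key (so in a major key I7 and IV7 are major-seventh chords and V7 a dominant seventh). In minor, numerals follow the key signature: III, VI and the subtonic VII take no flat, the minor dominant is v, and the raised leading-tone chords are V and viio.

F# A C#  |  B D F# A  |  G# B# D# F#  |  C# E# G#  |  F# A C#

F#-A-C# has root F#, degree 1 in F# minor, so i.
B-D-F#-A has root B, degree 4 in F# minor, so iv7.
G#-B#-D#-F#: a dominant seventh chord on G#, the applied dominant of V → V7/V.
C#-E#-G#: root C# is the dominant; major triad there is V.
F#-A-C#: root F# is the tonic; minor triad there is i.

i - iv7 - V7/V - V - i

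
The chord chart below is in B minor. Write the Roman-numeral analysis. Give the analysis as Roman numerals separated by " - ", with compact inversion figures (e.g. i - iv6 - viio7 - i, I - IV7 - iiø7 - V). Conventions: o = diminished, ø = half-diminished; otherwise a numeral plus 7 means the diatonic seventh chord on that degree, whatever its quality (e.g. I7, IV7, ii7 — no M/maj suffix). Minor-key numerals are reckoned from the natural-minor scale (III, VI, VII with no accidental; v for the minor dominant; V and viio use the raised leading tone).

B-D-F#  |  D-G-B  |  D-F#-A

i - VI64 - III

B-D-F# has root B, degree 1 in B minor, so i.
D-G-B: root G is the submediant; major triad there is VI64.
D-F#-A: major triad on D = scale degree 3 → III.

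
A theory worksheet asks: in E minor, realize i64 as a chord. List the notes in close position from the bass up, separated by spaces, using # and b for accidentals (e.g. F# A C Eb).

The numeral's case and figure indicate a minor triad. In E minor its root, the tonic, is E.
That chord is spelled E-G-B.
The figured bass 64 indicates second inversion, placing the fifth (B) in the bass: B-E-G.

B E G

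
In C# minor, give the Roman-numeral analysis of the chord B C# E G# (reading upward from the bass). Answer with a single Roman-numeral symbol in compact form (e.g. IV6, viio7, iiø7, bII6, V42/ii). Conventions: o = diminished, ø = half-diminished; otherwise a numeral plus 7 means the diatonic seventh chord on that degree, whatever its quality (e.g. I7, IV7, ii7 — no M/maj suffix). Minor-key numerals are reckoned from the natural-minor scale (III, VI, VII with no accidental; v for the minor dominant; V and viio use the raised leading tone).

The pitches C#-E-G#-B form a minor seventh chord rooted on C#.
In C# minor, C# is the tonic; the diatonic minor seventh chord there is i7.
With B in the bass the chord is in third inversion, so the figured bass is 42.

i42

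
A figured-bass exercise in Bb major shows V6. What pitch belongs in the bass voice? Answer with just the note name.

A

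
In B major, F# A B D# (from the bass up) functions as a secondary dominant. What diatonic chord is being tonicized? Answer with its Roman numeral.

The chord is a dominant seventh chord on B.
A dominant resolves down a perfect fifth: B → E. In B major, E is scale degree 4, i.e. IV.

IV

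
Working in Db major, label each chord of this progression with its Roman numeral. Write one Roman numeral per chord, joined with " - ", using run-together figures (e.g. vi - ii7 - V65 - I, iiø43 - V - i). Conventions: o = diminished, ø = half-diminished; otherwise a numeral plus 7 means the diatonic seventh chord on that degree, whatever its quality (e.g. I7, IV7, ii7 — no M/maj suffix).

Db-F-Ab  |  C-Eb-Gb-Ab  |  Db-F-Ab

I - V65 - I

Db-F-Ab: root Db is the tonic; major triad there is I.
C-Eb-Gb-Ab: dominant seventh chord on Ab = scale degree 5 → V65.
Db-F-Ab has root Db, degree 1 in Db major, so I.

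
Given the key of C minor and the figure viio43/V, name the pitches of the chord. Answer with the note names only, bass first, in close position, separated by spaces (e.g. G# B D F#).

The slash marks an applied leading-tone chord: viio of V. In C minor, V is G, so the leading tone to it is F#, a half step below.
Building a fully diminished seventh chord on F# gives F#-A-C-Eb.
With the 43 figure the chord is in second inversion; from the bass C upward in close position it reads C-Eb-F#-A.

C Eb F# A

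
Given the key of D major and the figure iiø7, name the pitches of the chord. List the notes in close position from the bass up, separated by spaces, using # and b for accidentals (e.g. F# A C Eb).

iiø7 is the half-diminished supertonic seventh, borrowed from the parallel minor. In D major that root is E.
So the chord is E-G-Bb-D, a half-diminished seventh chord.

E G Bb D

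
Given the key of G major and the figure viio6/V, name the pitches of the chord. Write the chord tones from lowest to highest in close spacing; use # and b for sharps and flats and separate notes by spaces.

viio6/V is a secondary leading-tone chord. The target V is D in G major; the applied chord is rooted a semitone below, on C#.
Building a diminished triad on C# gives C#-E-G.
With the 6 figure the chord is in first inversion; from the bass E upward in close position it reads E-G-C#.

E G C#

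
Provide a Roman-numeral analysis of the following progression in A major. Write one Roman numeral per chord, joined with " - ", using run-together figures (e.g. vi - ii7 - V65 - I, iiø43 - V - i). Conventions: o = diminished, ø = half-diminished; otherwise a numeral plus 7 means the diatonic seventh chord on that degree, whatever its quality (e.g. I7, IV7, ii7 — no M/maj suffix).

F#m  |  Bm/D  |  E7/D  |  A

vi - ii6 - V42 - I

F#m: root F# is the submediant; minor triad there is vi.
Bm/D: root B is the supertonic; minor triad there is ii6.
E7/D: dominant seventh chord on E = scale degree 5 → V42.
A has root A, degree 1 in A major, so I.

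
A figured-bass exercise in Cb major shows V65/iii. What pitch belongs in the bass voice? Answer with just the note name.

D

The applied chord V65/iii is rooted on Bb: Bb-D-F-Ab.
The figure 65 means first inversion — the third is in the bass.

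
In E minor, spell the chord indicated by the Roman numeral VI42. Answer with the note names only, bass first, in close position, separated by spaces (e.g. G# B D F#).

B C E G

The numeral's case and figure indicate a major seventh chord. In E minor its root, the sixth degree, is C.
That chord is spelled C-E-G-B.
With the 42 figure the chord is in third inversion; from the bass B upward in close position it reads B-C-E-G.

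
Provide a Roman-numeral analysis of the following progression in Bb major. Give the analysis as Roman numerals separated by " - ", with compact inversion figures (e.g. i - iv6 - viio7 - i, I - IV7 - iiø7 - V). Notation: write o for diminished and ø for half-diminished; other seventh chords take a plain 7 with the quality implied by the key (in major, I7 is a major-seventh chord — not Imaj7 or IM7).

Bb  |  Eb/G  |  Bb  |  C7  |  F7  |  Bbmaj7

Bb has root Bb, degree 1 in Bb major, so I.
Eb/G: root Eb is the subdominant; major triad there is IV6.
Bb: major triad on Bb = scale degree 1 → I.
C7 is the secondary dominant of V (dominant seventh chord on C): V7/V.
F7 has root F, degree 5 in Bb major, so V7.
Bbmaj7: root Bb is the tonic; major seventh chord there is I7.

I - IV6 - I - V7/V - V7 - I7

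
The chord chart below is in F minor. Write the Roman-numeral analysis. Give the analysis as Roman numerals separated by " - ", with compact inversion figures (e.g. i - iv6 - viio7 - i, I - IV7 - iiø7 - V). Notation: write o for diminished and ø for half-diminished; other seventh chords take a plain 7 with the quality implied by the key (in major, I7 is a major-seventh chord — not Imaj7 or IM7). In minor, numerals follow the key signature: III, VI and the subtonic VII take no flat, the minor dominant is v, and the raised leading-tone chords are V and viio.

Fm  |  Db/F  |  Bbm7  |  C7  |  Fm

i - VI6 - iv7 - V7 - i

Fm: root F is the tonic; minor triad there is i.
Db/F has root Db, degree 6 in F minor, so VI6.
Bbm7: minor seventh chord on Bb = scale degree 4 → iv7.
C7 has root C, degree 5 in F minor, so V7.
Fm has root F, degree 1 in F minor, so i.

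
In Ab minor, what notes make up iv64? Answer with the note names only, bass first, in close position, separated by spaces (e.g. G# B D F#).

The numeral's case and figure indicate a minor triad. In Ab minor its root, scale degree 4, is Db.
That chord is spelled Db-Fb-Ab.
The figured bass 64 indicates second inversion, placing the fifth (Ab) in the bass: Ab-Db-Fb.

Ab Db Fb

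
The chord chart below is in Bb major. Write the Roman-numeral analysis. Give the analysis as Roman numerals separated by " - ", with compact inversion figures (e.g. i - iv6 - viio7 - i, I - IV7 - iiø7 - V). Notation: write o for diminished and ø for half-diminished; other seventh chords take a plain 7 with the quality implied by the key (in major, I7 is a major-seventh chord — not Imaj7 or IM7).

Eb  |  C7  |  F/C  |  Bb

IV - V7/V - V64 - I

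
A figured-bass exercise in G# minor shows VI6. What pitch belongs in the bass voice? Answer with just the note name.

VI in G# minor has root E; the chord is E-G#-B.
The figure 6 means first inversion — the third is in the bass.

G#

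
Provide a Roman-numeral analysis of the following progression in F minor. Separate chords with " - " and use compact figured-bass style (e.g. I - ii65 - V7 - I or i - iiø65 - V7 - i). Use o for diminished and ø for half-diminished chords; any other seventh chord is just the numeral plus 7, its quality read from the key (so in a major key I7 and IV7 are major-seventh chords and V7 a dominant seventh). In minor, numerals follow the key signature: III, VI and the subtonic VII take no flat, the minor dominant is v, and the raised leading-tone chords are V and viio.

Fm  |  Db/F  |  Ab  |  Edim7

i - VI6 - III - viio7

Fm: minor triad on F = scale degree 1 → i.
Db/F: major triad on Db = scale degree 6 → VI6.
Ab has root Ab, degree 3 in F minor, so III.
Edim7: fully diminished seventh chord on E = scale degree 7 → viio7.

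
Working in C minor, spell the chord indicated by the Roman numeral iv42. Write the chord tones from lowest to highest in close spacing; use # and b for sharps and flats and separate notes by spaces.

Eb F Ab C

The numeral's case and figure indicate a minor seventh chord. In C minor its root, the subdominant, is F.
That chord is spelled F-Ab-C-Eb.
With the 42 figure the chord is in third inversion; from the bass Eb upward in close position it reads Eb-F-Ab-C.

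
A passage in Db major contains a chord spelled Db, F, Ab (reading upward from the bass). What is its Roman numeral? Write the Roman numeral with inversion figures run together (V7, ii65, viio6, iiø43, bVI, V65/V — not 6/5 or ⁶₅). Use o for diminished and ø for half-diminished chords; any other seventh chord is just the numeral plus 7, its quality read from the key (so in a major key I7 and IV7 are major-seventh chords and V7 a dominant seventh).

Stacked in thirds the chord is Db-F-Ab: a major triad on Db.
In Db major, Db is the tonic; the diatonic major triad there is I.

I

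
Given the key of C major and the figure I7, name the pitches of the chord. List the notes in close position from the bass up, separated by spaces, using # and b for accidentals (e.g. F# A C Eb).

C E G B

The numeral's case and figure indicate a major seventh chord. In C major its root, the first degree, is C.
That chord is spelled C-E-G-B.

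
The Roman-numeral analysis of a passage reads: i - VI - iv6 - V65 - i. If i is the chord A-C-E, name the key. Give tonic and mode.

A minor

i is given as A-C-E — a minor triad with root A.
If A is scale degree 1 and the mode makes that degree carry a minor triad, the tonic is A and the mode is minor.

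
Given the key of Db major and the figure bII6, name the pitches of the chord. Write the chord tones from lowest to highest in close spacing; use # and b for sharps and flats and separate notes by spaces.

Scale degree 2 in Db major is Eb; lowering it a half step gives Ebb. bII6 is the Neapolitan sixth — a major triad on the lowered second degree, here in its customary first inversion.
So the chord is Ebb-Gb-Bbb, a major triad.
With the 6 figure the chord is in first inversion; from the bass Gb upward in close position it reads Gb-Bbb-Ebb.

Gb Bbb Ebb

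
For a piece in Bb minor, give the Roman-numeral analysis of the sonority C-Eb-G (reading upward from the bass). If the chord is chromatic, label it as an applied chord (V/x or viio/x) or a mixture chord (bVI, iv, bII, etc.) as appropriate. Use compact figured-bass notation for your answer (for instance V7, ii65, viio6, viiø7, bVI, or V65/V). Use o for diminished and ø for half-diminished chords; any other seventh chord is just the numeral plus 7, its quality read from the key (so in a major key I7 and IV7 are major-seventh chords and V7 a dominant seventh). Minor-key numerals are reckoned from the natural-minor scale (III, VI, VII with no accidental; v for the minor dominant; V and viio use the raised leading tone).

The pitches C-Eb-G form a minor triad rooted on C.
C is the second degree of Bb minor. This is the minor supertonic, borrowed from the parallel major (the Dorian ii).

ii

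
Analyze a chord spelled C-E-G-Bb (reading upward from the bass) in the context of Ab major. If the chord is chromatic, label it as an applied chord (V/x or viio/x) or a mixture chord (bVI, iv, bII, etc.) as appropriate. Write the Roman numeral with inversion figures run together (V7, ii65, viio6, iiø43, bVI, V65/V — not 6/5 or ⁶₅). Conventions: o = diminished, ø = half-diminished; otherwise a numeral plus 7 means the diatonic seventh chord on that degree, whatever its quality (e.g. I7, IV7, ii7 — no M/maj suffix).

The pitches C-E-G-Bb form a dominant seventh chord rooted on C.
C is not a diatonic chord root with this quality in Ab major, but it lies a perfect fifth above F (vi), so the chord functions as an applied dominant of vi.

V7/vi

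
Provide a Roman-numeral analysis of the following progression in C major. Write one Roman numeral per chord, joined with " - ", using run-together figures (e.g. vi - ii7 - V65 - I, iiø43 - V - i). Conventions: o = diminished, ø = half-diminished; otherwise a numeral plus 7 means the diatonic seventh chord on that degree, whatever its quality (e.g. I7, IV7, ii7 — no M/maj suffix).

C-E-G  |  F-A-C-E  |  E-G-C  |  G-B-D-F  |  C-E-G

I - IV7 - I6 - V7 - I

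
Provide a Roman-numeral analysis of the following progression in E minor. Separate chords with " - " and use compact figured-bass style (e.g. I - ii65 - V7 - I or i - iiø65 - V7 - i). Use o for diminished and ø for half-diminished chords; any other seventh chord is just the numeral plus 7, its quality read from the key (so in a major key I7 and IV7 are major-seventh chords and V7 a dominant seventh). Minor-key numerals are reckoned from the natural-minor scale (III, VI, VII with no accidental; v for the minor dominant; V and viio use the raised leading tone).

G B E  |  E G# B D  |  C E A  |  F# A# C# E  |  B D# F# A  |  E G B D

G-B-E has root E, degree 1 in E minor, so i6.
E-G#-B-D: a dominant seventh chord on E, the applied dominant of iv → V7/iv.
C-E-A has root A, degree 4 in E minor, so iv6.
F#-A#-C#-E: chromatic; F# is V of V, so V7/V.
B-D#-F#-A: dominant seventh chord on B = scale degree 5 → V7.
E-G-B-D: minor seventh chord on E = scale degree 1 → i7.

i6 - V7/iv - iv6 - V7/V - V7 - i7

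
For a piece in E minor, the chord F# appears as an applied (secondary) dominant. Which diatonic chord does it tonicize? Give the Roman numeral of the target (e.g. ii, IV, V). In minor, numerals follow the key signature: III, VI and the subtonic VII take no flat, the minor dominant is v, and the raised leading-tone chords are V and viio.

V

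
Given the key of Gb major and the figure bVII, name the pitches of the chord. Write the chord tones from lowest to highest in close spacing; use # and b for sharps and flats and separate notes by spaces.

Fb Ab Cb

Scale degree 7 in Gb major is F; lowering it a half step gives Fb. bVII is a major triad on the lowered seventh degree (the subtonic), borrowed from the parallel minor.
So the chord is Fb-Ab-Cb, a major triad.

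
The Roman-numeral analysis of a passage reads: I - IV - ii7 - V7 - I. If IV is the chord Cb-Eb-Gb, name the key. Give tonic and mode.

The chord Cb is a major triad rooted on Cb; its label is IV.
If Cb is scale degree 4 and the mode makes that degree carry a major triad, the tonic is Gb and the mode is major.

Gb major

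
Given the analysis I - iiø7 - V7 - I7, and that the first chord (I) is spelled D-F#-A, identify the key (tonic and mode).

D major

The chord D is a major triad rooted on D; its label is I.
If D is scale degree 1 and the mode makes that degree carry a major triad, the tonic is D and the mode is major.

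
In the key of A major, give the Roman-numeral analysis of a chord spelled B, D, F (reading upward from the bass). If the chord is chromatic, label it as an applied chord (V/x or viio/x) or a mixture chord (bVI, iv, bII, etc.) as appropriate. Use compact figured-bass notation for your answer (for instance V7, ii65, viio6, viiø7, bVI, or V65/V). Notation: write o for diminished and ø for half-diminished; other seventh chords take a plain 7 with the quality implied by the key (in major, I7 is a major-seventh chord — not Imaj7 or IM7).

iio

The pitches B-D-F form a diminished triad rooted on B.
B is the second degree of A major. This is the diminished supertonic triad, borrowed from the parallel minor.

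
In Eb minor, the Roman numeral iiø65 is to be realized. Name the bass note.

iiø in Eb minor has root F; the chord is F-Ab-Cb-Eb.
The figure 65 means first inversion — the third is in the bass.

Ab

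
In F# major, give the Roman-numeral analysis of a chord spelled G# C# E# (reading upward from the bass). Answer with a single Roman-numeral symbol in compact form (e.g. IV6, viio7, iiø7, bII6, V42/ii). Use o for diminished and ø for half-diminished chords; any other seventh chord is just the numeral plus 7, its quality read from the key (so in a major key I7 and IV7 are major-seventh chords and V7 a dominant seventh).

V64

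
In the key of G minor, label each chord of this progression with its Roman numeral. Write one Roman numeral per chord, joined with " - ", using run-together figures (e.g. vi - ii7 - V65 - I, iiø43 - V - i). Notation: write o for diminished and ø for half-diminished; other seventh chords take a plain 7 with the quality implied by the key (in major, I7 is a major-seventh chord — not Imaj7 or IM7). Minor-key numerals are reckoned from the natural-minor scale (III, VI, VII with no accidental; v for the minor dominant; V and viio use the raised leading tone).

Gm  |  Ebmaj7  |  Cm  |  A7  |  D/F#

Gm: root G is the tonic; minor triad there is i.
Ebmaj7 has root Eb, degree 6 in G minor, so VI7.
Cm has root C, degree 4 in G minor, so iv.
A7: chromatic; A is V of V, so V7/V.
D/F# has root D, degree 5 in G minor, so V6.

i - VI7 - iv - V7/V - V6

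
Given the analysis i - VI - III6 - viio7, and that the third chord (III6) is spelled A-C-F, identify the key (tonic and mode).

D minor

III6 is given as A-C-F — a major triad with root F.
III6 on F implies F is the mediant; that puts the tonic at D, and the uppercase numeral fits minor mode.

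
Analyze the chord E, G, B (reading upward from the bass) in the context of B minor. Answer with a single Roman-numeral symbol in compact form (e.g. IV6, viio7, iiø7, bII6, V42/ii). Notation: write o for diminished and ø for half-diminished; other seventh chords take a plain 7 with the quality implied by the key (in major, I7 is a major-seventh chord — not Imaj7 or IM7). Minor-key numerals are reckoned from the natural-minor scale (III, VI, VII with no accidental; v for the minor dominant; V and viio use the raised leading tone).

iv

Stacked in thirds the chord is E-G-B: a minor triad on E.
E is scale degree 4 in B minor, and a minor triad on that degree is written iv.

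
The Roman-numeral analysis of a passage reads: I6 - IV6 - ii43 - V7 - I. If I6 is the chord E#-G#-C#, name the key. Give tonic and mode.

C# major

I6 is given as E#-G#-C# — a major triad with root C#.
If C# is scale degree 1 and the mode makes that degree carry a major triad, the tonic is C# and the mode is major.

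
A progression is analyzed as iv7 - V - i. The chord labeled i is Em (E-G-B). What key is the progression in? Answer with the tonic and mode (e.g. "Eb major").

E minor

The anchor chord is a minor triad on E, labeled i.
If E is scale degree 1 and the mode makes that degree carry a minor triad, the tonic is E and the mode is minor.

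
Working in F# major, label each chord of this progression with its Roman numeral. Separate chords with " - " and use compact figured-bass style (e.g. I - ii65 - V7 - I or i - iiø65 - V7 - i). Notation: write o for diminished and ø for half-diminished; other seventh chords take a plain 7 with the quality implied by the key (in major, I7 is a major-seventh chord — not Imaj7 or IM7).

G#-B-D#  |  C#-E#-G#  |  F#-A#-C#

ii - V - I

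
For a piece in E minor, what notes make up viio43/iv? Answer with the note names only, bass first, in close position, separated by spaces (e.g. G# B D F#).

D F G# B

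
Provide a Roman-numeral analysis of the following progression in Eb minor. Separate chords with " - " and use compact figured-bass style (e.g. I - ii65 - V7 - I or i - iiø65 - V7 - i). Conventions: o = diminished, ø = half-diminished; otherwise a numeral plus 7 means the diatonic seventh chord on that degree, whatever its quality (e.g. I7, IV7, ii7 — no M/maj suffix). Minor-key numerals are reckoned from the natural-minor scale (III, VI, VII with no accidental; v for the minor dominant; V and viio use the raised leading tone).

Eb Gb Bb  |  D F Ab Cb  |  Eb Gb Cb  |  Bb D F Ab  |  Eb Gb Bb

i - viio7 - VI6 - V7 - i

Eb-Gb-Bb: root Eb is the tonic; minor triad there is i.
D-F-Ab-Cb: root D is the leading tone; fully diminished seventh chord there is viio7.
Eb-Gb-Cb: root Cb is the submediant; major triad there is VI6.
Bb-D-F-Ab has root Bb, degree 5 in Eb minor, so V7.
Eb-Gb-Bb: minor triad on Eb = scale degree 1 → i.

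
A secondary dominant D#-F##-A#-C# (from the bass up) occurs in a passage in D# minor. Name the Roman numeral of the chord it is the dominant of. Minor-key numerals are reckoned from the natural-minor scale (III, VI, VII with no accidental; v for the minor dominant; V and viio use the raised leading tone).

iv

The chord is a dominant seventh chord on D#.
A dominant resolves down a perfect fifth: D# → G#. In D# minor, G# is scale degree 4, i.e. iv.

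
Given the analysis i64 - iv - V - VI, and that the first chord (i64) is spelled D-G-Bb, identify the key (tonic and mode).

The chord Gm/D is a minor triad rooted on G; its label is i64.
If G is scale degree 1 and the mode makes that degree carry a minor triad, the tonic is G and the mode is minor.

G minor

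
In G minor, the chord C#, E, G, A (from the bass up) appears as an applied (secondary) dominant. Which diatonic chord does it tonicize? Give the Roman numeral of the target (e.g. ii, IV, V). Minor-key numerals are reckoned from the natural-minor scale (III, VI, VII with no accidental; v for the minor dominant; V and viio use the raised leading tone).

The chord is a dominant seventh chord on A.
A dominant resolves down a perfect fifth: A → D. In G minor, D is scale degree 5, i.e. V.

V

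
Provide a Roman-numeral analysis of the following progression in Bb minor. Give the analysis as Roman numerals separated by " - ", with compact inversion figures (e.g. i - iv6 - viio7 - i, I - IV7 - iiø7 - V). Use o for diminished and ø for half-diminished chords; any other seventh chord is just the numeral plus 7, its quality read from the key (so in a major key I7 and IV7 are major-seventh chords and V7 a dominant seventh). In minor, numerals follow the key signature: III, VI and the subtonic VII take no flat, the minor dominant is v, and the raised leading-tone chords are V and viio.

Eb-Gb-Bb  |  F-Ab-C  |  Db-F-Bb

iv - v - i6

Eb-Gb-Bb has root Eb, degree 4 in Bb minor, so iv.
F-Ab-C: root F is the dominant; minor triad there is v.
Db-F-Bb: minor triad on Bb = scale degree 1 → i6.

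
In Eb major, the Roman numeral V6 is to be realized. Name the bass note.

D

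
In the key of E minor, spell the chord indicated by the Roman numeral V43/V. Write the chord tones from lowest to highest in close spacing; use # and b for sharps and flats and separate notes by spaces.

C# E F# A#

The slash means an applied dominant: we want the dominant of V. In E minor, V is B major, and its dominant is built on F#.
Building a dominant seventh chord on F# gives F#-A#-C#-E.
With the 43 figure the chord is in second inversion; from the bass C# upward in close position it reads C#-E-F#-A#.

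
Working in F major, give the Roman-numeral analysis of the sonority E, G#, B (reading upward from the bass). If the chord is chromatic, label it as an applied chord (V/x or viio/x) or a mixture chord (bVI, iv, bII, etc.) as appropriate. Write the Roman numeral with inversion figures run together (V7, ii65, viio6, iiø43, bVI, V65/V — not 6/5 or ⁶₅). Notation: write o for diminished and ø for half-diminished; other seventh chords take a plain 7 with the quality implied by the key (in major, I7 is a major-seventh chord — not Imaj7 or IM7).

V/iii

The pitches E-G#-B form a major triad rooted on E.
E is not a diatonic chord root with this quality in F major, but it lies a perfect fifth above A (iii), so the chord functions as an applied dominant of iii.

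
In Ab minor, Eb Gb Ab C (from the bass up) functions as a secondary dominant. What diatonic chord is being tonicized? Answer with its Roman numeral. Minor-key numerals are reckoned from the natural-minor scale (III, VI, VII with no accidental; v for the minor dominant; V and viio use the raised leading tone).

The chord is a dominant seventh chord on Ab.
A dominant resolves down a perfect fifth: Ab → Db. In Ab minor, Db is scale degree 4, i.e. iv.

iv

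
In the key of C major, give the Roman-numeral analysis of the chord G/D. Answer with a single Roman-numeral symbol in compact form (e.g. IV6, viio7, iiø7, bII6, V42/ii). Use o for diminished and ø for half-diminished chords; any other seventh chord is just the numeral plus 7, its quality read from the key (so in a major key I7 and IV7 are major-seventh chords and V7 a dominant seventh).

V64

Stacked in thirds the chord is G-B-D: a major triad on G.
G is scale degree 5 in C major, and a major triad on that degree is written V.
With D in the bass the chord is in second inversion, so the figured bass is 64.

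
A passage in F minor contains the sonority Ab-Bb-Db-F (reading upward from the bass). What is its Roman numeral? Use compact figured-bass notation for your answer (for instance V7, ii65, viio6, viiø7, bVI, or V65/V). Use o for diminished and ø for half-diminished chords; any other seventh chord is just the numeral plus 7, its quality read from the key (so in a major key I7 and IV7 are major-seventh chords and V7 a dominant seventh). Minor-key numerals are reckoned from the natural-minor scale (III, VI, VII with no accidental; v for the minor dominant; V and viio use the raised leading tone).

The pitches Bb-Db-F-Ab form a minor seventh chord rooted on Bb.
In F minor, Bb is the subdominant; the diatonic minor seventh chord there is iv7.
With Ab in the bass the chord is in third inversion, so the figured bass is 42.

iv42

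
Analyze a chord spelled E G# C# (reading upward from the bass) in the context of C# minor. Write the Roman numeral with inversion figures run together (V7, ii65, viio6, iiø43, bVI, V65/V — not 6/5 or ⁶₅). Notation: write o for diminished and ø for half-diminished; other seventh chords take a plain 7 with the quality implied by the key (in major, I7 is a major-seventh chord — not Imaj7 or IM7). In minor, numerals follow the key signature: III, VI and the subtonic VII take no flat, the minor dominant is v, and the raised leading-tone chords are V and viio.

The pitches C#-E-G# form a minor triad rooted on C#.
In C# minor, C# is the tonic; the diatonic minor triad there is i.
With E in the bass the chord is in first inversion, so the figured bass is 6.

i6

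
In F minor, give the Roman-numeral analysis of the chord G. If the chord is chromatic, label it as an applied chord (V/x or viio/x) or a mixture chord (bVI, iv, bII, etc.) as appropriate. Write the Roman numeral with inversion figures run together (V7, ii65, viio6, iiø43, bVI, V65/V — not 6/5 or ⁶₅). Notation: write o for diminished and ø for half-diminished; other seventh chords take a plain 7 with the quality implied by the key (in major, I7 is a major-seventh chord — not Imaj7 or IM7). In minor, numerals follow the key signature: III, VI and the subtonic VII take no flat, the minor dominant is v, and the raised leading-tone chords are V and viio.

V/V

Stacked in thirds the chord is G-B-D: a major triad on G.
G is not a diatonic chord root with this quality in F minor, but it lies a perfect fifth above C (V), so the chord functions as an applied dominant of V.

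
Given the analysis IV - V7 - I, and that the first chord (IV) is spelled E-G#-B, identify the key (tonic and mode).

B major

The anchor chord is a major triad on E, labeled IV.
If E is scale degree 4 and the mode makes that degree carry a major triad, the tonic is B and the mode is major.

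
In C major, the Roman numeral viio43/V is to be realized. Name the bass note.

The applied chord viio43/V is rooted on F#: F#-A-C-Eb.
The figure 43 means second inversion — the fifth is in the bass.

C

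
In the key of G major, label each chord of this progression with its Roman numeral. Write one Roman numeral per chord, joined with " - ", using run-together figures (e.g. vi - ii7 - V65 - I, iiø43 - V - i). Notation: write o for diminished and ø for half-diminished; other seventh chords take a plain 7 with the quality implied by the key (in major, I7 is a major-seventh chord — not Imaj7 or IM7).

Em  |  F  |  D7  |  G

Em: root E is the submediant; minor triad there is vi.
F: F with this quality isn't in the key; it's bVII, borrowed from the parallel minor.
D7 has root D, degree 5 in G major, so V7.
G has root G, degree 1 in G major, so I.

vi - bVII - V7 - I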